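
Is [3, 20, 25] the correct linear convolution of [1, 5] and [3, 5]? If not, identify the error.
Recompute linear convolution of [1, 5] and [3, 5]: y[0] = 1×3 = 3; y[1] = 1×5 + 5×3 = 20; y[2] = 5×5 = 25 → [3, 20, 25]. Given [3, 20, 25] matches, so answer: Yes

Yes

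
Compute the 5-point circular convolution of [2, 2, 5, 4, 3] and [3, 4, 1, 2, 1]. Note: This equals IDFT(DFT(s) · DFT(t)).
Either evaluate y[k] = Σ_j s[j]·t[(k-j) mod 5] directly, or use IDFT(DFT(s) · DFT(t)). y[0] = 2×3 + 2×1 + 5×2 + 4×1 + 3×4 = 34; y[1] = 2×4 + 2×3 + 5×1 + 4×2 + 3×1 = 30; y[2] = 2×1 + 2×4 + 5×3 + 4×1 + 3×2 = 35; y[3] = 2×2 + 2×1 + 5×4 + 4×3 + 3×1 = 41; y[4] = 2×1 + 2×2 + 5×1 + 4×4 + 3×3 = 36. Result: [34, 30, 35, 41, 36]

[34, 30, 35, 41, 36]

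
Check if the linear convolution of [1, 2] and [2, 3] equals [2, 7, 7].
Recompute linear convolution of [1, 2] and [2, 3]: y[0] = 1×2 = 2; y[1] = 1×3 + 2×2 = 7; y[2] = 2×3 = 6 → [2, 7, 6]. Compare to given [2, 7, 7]: they differ at index 2: given 7, correct 6, so answer: No

No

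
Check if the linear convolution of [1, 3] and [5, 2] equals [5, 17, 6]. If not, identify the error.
Recompute linear convolution of [1, 3] and [5, 2]: y[0] = 1×5 = 5; y[1] = 1×2 + 3×5 = 17; y[2] = 3×2 = 6 → [5, 17, 6]. Given [5, 17, 6] matches, so answer: Yes

Yes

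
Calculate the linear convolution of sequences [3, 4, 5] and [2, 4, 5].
y[0] = 3×2 = 6; y[1] = 3×4 + 4×2 = 20; y[2] = 3×5 + 4×4 + 5×2 = 41; y[3] = 4×5 + 5×4 = 40; y[4] = 5×5 = 25

[6, 20, 41, 40, 25]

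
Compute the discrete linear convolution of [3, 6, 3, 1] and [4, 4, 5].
y[0] = 3×4 = 12; y[1] = 3×4 + 6×4 = 36; y[2] = 3×5 + 6×4 + 3×4 = 51; y[3] = 6×5 + 3×4 + 1×4 = 46; y[4] = 3×5 + 1×4 = 19; y[5] = 1×5 = 5

[12, 36, 51, 46, 19, 5]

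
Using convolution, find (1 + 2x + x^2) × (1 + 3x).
Ascending coefficients: a = [1, 2, 1], b = [1, 3]. c[0] = 1×1 = 1; c[1] = 1×3 + 2×1 = 5; c[2] = 2×3 + 1×1 = 7; c[3] = 1×3 = 3. Result coefficients: [1, 5, 7, 3] → 1 + 5x + 7x^2 + 3x^3

1 + 5x + 7x^2 + 3x^3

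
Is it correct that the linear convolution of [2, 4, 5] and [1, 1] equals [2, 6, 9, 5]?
Recompute linear convolution of [2, 4, 5] and [1, 1]: y[0] = 2×1 = 2; y[1] = 2×1 + 4×1 = 6; y[2] = 4×1 + 5×1 = 9; y[3] = 5×1 = 5 → [2, 6, 9, 5]. Given [2, 6, 9, 5] matches, so answer: Yes

Yes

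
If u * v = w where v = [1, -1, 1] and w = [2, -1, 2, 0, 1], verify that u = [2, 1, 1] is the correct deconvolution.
Forward-compute [2, 1, 1] * [1, -1, 1]: w[0] = 2×1 = 2; w[1] = 2×-1 + 1×1 = -1; w[2] = 2×1 + 1×-1 + 1×1 = 2; w[3] = 1×1 + 1×-1 = 0; w[4] = 1×1 = 1 → [2, -1, 2, 0, 1]. Matches given w = [2, -1, 2, 0, 1], so verified.

Verified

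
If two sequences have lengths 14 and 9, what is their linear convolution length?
Linear/full convolution length: m + n - 1 = 14 + 9 - 1 = 22

22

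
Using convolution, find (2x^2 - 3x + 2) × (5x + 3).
Ascending coefficients: a = [2, -3, 2], b = [3, 5]. c[0] = 2×3 = 6; c[1] = 2×5 + -3×3 = 1; c[2] = -3×5 + 2×3 = -9; c[3] = 2×5 = 10. Result coefficients: [6, 1, -9, 10] → 10x^3 - 9x^2 + x + 6

10x^3 - 9x^2 + x + 6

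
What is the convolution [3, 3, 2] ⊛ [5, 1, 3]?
y[0] = 3×5 = 15; y[1] = 3×1 + 3×5 = 18; y[2] = 3×3 + 3×1 + 2×5 = 22; y[3] = 3×3 + 2×1 = 11; y[4] = 2×3 = 6

[15, 18, 22, 11, 6]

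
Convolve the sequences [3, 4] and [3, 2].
y[0] = 3×3 = 9; y[1] = 3×2 + 4×3 = 18; y[2] = 4×2 = 8

[9, 18, 8]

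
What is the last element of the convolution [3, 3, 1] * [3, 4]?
Use y[k] = Σ_i a[i]·b[k-i] at k=3. y[3] = 1×4 = 4

4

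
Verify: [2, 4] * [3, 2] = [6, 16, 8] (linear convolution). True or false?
Recompute linear convolution of [2, 4] and [3, 2]: y[0] = 2×3 = 6; y[1] = 2×2 + 4×3 = 16; y[2] = 4×2 = 8 → [6, 16, 8]. Given [6, 16, 8] matches, so answer: Yes

Yes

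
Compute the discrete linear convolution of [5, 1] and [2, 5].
y[0] = 5×2 = 10; y[1] = 5×5 + 1×2 = 27; y[2] = 1×5 = 5

[10, 27, 5]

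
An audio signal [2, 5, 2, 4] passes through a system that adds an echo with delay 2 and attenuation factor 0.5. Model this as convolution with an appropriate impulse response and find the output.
Direct-path + delayed-attenuated-path model → impulse response h = [1, 0, 0.5] (1 at lag 0, 0.5 at lag 2). Output y[n] = x[n] + 0.5·x[n - 2] (with x[n] = 0 outside 0..3): y[0] = 2 + 0.5×0 = 2; y[1] = 5 + 0.5×0 = 5; y[2] = 2 + 0.5×2 = 3.0; y[3] = 4 + 0.5×5 = 6.5; y[4] = 0 + 0.5×2 = 1.0; y[5] = 0 + 0.5×4 = 2.0. So y = [2, 5, 3.0, 6.5, 1.0, 2.0]

[2, 5, 3.0, 6.5, 1.0, 2.0]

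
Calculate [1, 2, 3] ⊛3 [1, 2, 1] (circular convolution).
Use y[k] = Σ_j f[j]·g[(k-j) mod 3]. y[0] = 1×1 + 2×1 + 3×2 = 9; y[1] = 1×2 + 2×1 + 3×1 = 7; y[2] = 1×1 + 2×2 + 3×1 = 8. Result: [9, 7, 8]

[9, 7, 8]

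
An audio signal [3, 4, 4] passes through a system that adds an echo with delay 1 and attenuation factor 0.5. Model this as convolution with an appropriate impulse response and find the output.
Direct-path + delayed-attenuated-path model → impulse response h = [1, 0.5] (1 at lag 0, 0.5 at lag 1). Output y[n] = x[n] + 0.5·x[n - 1] (with x[n] = 0 outside 0..2): y[0] = 3 + 0.5×0 = 3; y[1] = 4 + 0.5×3 = 5.5; y[2] = 4 + 0.5×4 = 6.0; y[3] = 0 + 0.5×4 = 2.0. So y = [3, 5.5, 6.0, 2.0]

[3, 5.5, 6.0, 2.0]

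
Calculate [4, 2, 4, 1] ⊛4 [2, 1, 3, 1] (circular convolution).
Use y[k] = Σ_j s[j]·t[(k-j) mod 4]. y[0] = 4×2 + 2×1 + 4×3 + 1×1 = 23; y[1] = 4×1 + 2×2 + 4×1 + 1×3 = 15; y[2] = 4×3 + 2×1 + 4×2 + 1×1 = 23; y[3] = 4×1 + 2×3 + 4×1 + 1×2 = 16. Result: [23, 15, 23, 16]

[23, 15, 23, 16]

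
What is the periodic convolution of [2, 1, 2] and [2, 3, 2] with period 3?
Use y[k] = Σ_j s[j]·t[(k-j) mod 3]. y[0] = 2×2 + 1×2 + 2×3 = 12; y[1] = 2×3 + 1×2 + 2×2 = 12; y[2] = 2×2 + 1×3 + 2×2 = 11. Result: [12, 12, 11]

[12, 12, 11]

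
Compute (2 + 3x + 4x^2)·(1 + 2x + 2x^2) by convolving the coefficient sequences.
Ascending coefficients: a = [2, 3, 4], b = [1, 2, 2]. c[0] = 2×1 = 2; c[1] = 2×2 + 3×1 = 7; c[2] = 2×2 + 3×2 + 4×1 = 14; c[3] = 3×2 + 4×2 = 14; c[4] = 4×2 = 8. Result coefficients: [2, 7, 14, 14, 8] → 2 + 7x + 14x^2 + 14x^3 + 8x^4

2 + 7x + 14x^2 + 14x^3 + 8x^4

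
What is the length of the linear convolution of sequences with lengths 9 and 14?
Linear/full convolution length: m + n - 1 = 9 + 14 - 1 = 22

22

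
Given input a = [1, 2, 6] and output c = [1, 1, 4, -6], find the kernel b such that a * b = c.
Output length 4 = len(a) + len(b) - 1 ⇒ len(b) = 2. Solve b forward using b[k] = (c[k] - Σ_{i≥1} a[i]·b[k-i]) / a[0]: b[0] = c[0] / a[0] = 1 / 1 = 1; b[1] = (c[1] - 2×1) / a[0] = (1 - 2×1) / 1 = -1. So b = [1, -1]. Forward-check [1, 2, 6] * [1, -1]: c[0] = 1×1 = 1; c[1] = 1×-1 + 2×1 = 1; c[2] = 2×-1 + 6×1 = 4; c[3] = 6×-1 = -6 → [1, 1, 4, -6] ✓

[1, -1]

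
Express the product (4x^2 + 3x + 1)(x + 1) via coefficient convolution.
Ascending coefficients: a = [1, 3, 4], b = [1, 1]. c[0] = 1×1 = 1; c[1] = 1×1 + 3×1 = 4; c[2] = 3×1 + 4×1 = 7; c[3] = 4×1 = 4. Result coefficients: [1, 4, 7, 4] → 4x^3 + 7x^2 + 4x + 1

4x^3 + 7x^2 + 4x + 1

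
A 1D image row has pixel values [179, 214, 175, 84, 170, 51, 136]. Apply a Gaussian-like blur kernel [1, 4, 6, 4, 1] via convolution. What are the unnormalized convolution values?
Convolve image row [179, 214, 175, 84, 170, 51, 136] with kernel [1, 4, 6, 4, 1]: y[0] = 179×1 = 179; y[1] = 179×4 + 214×1 = 930; y[2] = 179×6 + 214×4 + 175×1 = 2105; y[3] = 179×4 + 214×6 + 175×4 + 84×1 = 2784; y[4] = 179×1 + 214×4 + 175×6 + 84×4 + 170×1 = 2591; y[5] = 214×1 + 175×4 + 84×6 + 170×4 + 51×1 = 2149; y[6] = 175×1 + 84×4 + 170×6 + 51×4 + 136×1 = 1871; y[7] = 84×1 + 170×4 + 51×6 + 136×4 = 1614; y[8] = 170×1 + 51×4 + 136×6 = 1190; y[9] = 51×1 + 136×4 = 595; y[10] = 136×1 = 136 → [179, 930, 2105, 2784, 2591, 2149, 1871, 1614, 1190, 595, 136]. Normalization factor = sum(kernel) = 16.

[179, 930, 2105, 2784, 2591, 2149, 1871, 1614, 1190, 595, 136]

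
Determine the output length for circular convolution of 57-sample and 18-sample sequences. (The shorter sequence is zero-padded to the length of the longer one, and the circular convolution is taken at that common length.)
Circular convolution (zero-padding the shorter input) has length max(m, n) = max(57, 18) = 57

57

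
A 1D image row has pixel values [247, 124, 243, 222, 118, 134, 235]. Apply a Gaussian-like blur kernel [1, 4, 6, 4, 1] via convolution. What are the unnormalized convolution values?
Convolve image row [247, 124, 243, 222, 118, 134, 235] with kernel [1, 4, 6, 4, 1]: y[0] = 247×1 = 247; y[1] = 247×4 + 124×1 = 1112; y[2] = 247×6 + 124×4 + 243×1 = 2221; y[3] = 247×4 + 124×6 + 243×4 + 222×1 = 2926; y[4] = 247×1 + 124×4 + 243×6 + 222×4 + 118×1 = 3207; y[5] = 124×1 + 243×4 + 222×6 + 118×4 + 134×1 = 3034; y[6] = 243×1 + 222×4 + 118×6 + 134×4 + 235×1 = 2610; y[7] = 222×1 + 118×4 + 134×6 + 235×4 = 2438; y[8] = 118×1 + 134×4 + 235×6 = 2064; y[9] = 134×1 + 235×4 = 1074; y[10] = 235×1 = 235 → [247, 1112, 2221, 2926, 3207, 3034, 2610, 2438, 2064, 1074, 235]. Normalization factor = sum(kernel) = 16.

[247, 1112, 2221, 2926, 3207, 3034, 2610, 2438, 2064, 1074, 235]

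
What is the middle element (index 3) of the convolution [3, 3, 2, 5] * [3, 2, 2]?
Use y[k] = Σ_i a[i]·b[k-i] at k=3. y[3] = 3×2 + 2×2 + 5×3 = 25

25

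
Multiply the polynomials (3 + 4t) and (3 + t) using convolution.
Ascending coefficients: a = [3, 4], b = [3, 1]. c[0] = 3×3 = 9; c[1] = 3×1 + 4×3 = 15; c[2] = 4×1 = 4. Result coefficients: [9, 15, 4] → 9 + 15t + 4t^2

9 + 15t + 4t^2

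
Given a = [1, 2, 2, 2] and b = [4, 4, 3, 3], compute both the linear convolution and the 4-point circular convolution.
Linear: y_lin[0] = 1×4 = 4; y_lin[1] = 1×4 + 2×4 = 12; y_lin[2] = 1×3 + 2×4 + 2×4 = 19; y_lin[3] = 1×3 + 2×3 + 2×4 + 2×4 = 25; y_lin[4] = 2×3 + 2×3 + 2×4 = 20; y_lin[5] = 2×3 + 2×3 = 12; y_lin[6] = 2×3 = 6 → [4, 12, 19, 25, 20, 12, 6]. Circular (length 4): y[0] = 1×4 + 2×3 + 2×3 + 2×4 = 24; y[1] = 1×4 + 2×4 + 2×3 + 2×3 = 24; y[2] = 1×3 + 2×4 + 2×4 + 2×3 = 25; y[3] = 1×3 + 2×3 + 2×4 + 2×4 = 25 → [24, 24, 25, 25]

Linear: [4, 12, 19, 25, 20, 12, 6], Circular: [24, 24, 25, 25]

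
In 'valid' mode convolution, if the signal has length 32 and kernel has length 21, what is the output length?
'Valid' mode counts only positions where the kernel fully overlaps the signal: m - n + 1 = 32 - 21 + 1 = 12

12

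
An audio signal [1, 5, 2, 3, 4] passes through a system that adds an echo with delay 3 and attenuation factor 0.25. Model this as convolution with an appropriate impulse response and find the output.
Direct-path + delayed-attenuated-path model → impulse response h = [1, 0, 0, 0.25] (1 at lag 0, 0.25 at lag 3). Output y[n] = x[n] + 0.25·x[n - 3] (with x[n] = 0 outside 0..4): y[0] = 1 + 0.25×0 = 1; y[1] = 5 + 0.25×0 = 5; y[2] = 2 + 0.25×0 = 2; y[3] = 3 + 0.25×1 = 3.25; y[4] = 4 + 0.25×5 = 5.25; y[5] = 0 + 0.25×2 = 0.5; y[6] = 0 + 0.25×3 = 0.75; y[7] = 0 + 0.25×4 = 1.0. So y = [1, 5, 2, 3.25, 5.25, 0.5, 0.75, 1.0]

[1, 5, 2, 3.25, 5.25, 0.5, 0.75, 1.0]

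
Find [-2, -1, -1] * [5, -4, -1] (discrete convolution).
y[0] = -2×5 = -10; y[1] = -2×-4 + -1×5 = 3; y[2] = -2×-1 + -1×-4 + -1×5 = 1; y[3] = -1×-1 + -1×-4 = 5; y[4] = -1×-1 = 1

[-10, 3, 1, 5, 1]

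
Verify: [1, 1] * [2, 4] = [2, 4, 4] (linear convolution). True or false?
Recompute linear convolution of [1, 1] and [2, 4]: y[0] = 1×2 = 2; y[1] = 1×4 + 1×2 = 6; y[2] = 1×4 = 4 → [2, 6, 4]. Compare to given [2, 4, 4]: they differ at index 1: given 4, correct 6, so answer: No

No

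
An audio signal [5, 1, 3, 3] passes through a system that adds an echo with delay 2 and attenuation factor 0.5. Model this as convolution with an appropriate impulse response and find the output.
Direct-path + delayed-attenuated-path model → impulse response h = [1, 0, 0.5] (1 at lag 0, 0.5 at lag 2). Output y[n] = x[n] + 0.5·x[n - 2] (with x[n] = 0 outside 0..3): y[0] = 5 + 0.5×0 = 5; y[1] = 1 + 0.5×0 = 1; y[2] = 3 + 0.5×5 = 5.5; y[3] = 3 + 0.5×1 = 3.5; y[4] = 0 + 0.5×3 = 1.5; y[5] = 0 + 0.5×3 = 1.5. So y = [5, 1, 5.5, 3.5, 1.5, 1.5]

[5, 1, 5.5, 3.5, 1.5, 1.5]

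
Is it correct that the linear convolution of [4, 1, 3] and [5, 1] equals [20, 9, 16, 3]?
Recompute linear convolution of [4, 1, 3] and [5, 1]: y[0] = 4×5 = 20; y[1] = 4×1 + 1×5 = 9; y[2] = 1×1 + 3×5 = 16; y[3] = 3×1 = 3 → [20, 9, 16, 3]. Given [20, 9, 16, 3] matches, so answer: Yes

Yes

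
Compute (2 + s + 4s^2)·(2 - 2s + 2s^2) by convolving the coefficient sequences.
Ascending coefficients: a = [2, 1, 4], b = [2, -2, 2]. c[0] = 2×2 = 4; c[1] = 2×-2 + 1×2 = -2; c[2] = 2×2 + 1×-2 + 4×2 = 10; c[3] = 1×2 + 4×-2 = -6; c[4] = 4×2 = 8. Result coefficients: [4, -2, 10, -6, 8] → 4 - 2s + 10s^2 - 6s^3 + 8s^4

4 - 2s + 10s^2 - 6s^3 + 8s^4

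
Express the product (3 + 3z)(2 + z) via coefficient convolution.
Ascending coefficients: a = [3, 3], b = [2, 1]. c[0] = 3×2 = 6; c[1] = 3×1 + 3×2 = 9; c[2] = 3×1 = 3. Result coefficients: [6, 9, 3] → 6 + 9z + 3z^2

6 + 9z + 3z^2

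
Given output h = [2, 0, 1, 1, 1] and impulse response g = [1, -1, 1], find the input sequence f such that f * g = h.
Deconvolve h=[2, 0, 1, 1, 1] by g=[1, -1, 1]. Since g[0]=1, solve forward: f[0] = h[0] / 1 = 2; f[1] = (h[1] - 2×-1) / 1 = 2; f[2] = (h[2] - 2×-1 - 2×1) / 1 = 1. So f = [2, 2, 1]. Check by forward convolution: h[0] = 2×1 = 2; h[1] = 2×-1 + 2×1 = 0; h[2] = 2×1 + 2×-1 + 1×1 = 1; h[3] = 2×1 + 1×-1 = 1; h[4] = 1×1 = 1

[2, 2, 1]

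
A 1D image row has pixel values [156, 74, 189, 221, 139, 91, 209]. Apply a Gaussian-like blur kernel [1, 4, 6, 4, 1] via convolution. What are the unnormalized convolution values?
Convolve image row [156, 74, 189, 221, 139, 91, 209] with kernel [1, 4, 6, 4, 1]: y[0] = 156×1 = 156; y[1] = 156×4 + 74×1 = 698; y[2] = 156×6 + 74×4 + 189×1 = 1421; y[3] = 156×4 + 74×6 + 189×4 + 221×1 = 2045; y[4] = 156×1 + 74×4 + 189×6 + 221×4 + 139×1 = 2609; y[5] = 74×1 + 189×4 + 221×6 + 139×4 + 91×1 = 2803; y[6] = 189×1 + 221×4 + 139×6 + 91×4 + 209×1 = 2480; y[7] = 221×1 + 139×4 + 91×6 + 209×4 = 2159; y[8] = 139×1 + 91×4 + 209×6 = 1757; y[9] = 91×1 + 209×4 = 927; y[10] = 209×1 = 209 → [156, 698, 1421, 2045, 2609, 2803, 2480, 2159, 1757, 927, 209]. Normalization factor = sum(kernel) = 16.

[156, 698, 1421, 2045, 2609, 2803, 2480, 2159, 1757, 927, 209]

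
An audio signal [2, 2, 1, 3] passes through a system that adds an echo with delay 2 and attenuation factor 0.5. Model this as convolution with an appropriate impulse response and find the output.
Direct-path + delayed-attenuated-path model → impulse response h = [1, 0, 0.5] (1 at lag 0, 0.5 at lag 2). Output y[n] = x[n] + 0.5·x[n - 2] (with x[n] = 0 outside 0..3): y[0] = 2 + 0.5×0 = 2; y[1] = 2 + 0.5×0 = 2; y[2] = 1 + 0.5×2 = 2.0; y[3] = 3 + 0.5×2 = 4.0; y[4] = 0 + 0.5×1 = 0.5; y[5] = 0 + 0.5×3 = 1.5. So y = [2, 2, 2.0, 4.0, 0.5, 1.5]

[2, 2, 2.0, 4.0, 0.5, 1.5]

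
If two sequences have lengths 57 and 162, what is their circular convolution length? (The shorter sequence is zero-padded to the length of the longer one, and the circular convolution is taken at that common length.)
Circular convolution (zero-padding the shorter input) has length max(m, n) = max(57, 162) = 162

162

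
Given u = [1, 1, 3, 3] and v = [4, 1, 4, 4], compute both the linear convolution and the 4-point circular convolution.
Linear: y_lin[0] = 1×4 = 4; y_lin[1] = 1×1 + 1×4 = 5; y_lin[2] = 1×4 + 1×1 + 3×4 = 17; y_lin[3] = 1×4 + 1×4 + 3×1 + 3×4 = 23; y_lin[4] = 1×4 + 3×4 + 3×1 = 19; y_lin[5] = 3×4 + 3×4 = 24; y_lin[6] = 3×4 = 12 → [4, 5, 17, 23, 19, 24, 12]. Circular (length 4): y[0] = 1×4 + 1×4 + 3×4 + 3×1 = 23; y[1] = 1×1 + 1×4 + 3×4 + 3×4 = 29; y[2] = 1×4 + 1×1 + 3×4 + 3×4 = 29; y[3] = 1×4 + 1×4 + 3×1 + 3×4 = 23 → [23, 29, 29, 23]

Linear: [4, 5, 17, 23, 19, 24, 12], Circular: [23, 29, 29, 23]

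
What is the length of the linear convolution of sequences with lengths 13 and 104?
Linear/full convolution length: m + n - 1 = 13 + 104 - 1 = 116

116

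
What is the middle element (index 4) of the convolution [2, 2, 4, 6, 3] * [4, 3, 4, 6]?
Use y[k] = Σ_i a[i]·b[k-i] at k=4. y[4] = 2×6 + 4×4 + 6×3 + 3×4 = 58

58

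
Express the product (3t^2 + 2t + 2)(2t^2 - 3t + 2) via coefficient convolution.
Ascending coefficients: a = [2, 2, 3], b = [2, -3, 2]. c[0] = 2×2 = 4; c[1] = 2×-3 + 2×2 = -2; c[2] = 2×2 + 2×-3 + 3×2 = 4; c[3] = 2×2 + 3×-3 = -5; c[4] = 3×2 = 6. Result coefficients: [4, -2, 4, -5, 6] → 6t^4 - 5t^3 + 4t^2 - 2t + 4

6t^4 - 5t^3 + 4t^2 - 2t + 4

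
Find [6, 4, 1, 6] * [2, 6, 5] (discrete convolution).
y[0] = 6×2 = 12; y[1] = 6×6 + 4×2 = 44; y[2] = 6×5 + 4×6 + 1×2 = 56; y[3] = 4×5 + 1×6 + 6×2 = 38; y[4] = 1×5 + 6×6 = 41; y[5] = 6×5 = 30

[12, 44, 56, 38, 41, 30]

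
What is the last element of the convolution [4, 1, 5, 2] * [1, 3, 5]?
Use y[k] = Σ_i a[i]·b[k-i] at k=5. y[5] = 2×5 = 10

10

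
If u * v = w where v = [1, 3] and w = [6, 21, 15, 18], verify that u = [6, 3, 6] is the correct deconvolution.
Forward-compute [6, 3, 6] * [1, 3]: w[0] = 6×1 = 6; w[1] = 6×3 + 3×1 = 21; w[2] = 3×3 + 6×1 = 15; w[3] = 6×3 = 18 → [6, 21, 15, 18]. Matches given w = [6, 21, 15, 18], so verified.

Verified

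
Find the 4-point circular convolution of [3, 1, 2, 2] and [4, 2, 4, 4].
Use y[k] = Σ_j x[j]·h[(k-j) mod 4]. y[0] = 3×4 + 1×4 + 2×4 + 2×2 = 28; y[1] = 3×2 + 1×4 + 2×4 + 2×4 = 26; y[2] = 3×4 + 1×2 + 2×4 + 2×4 = 30; y[3] = 3×4 + 1×4 + 2×2 + 2×4 = 28. Result: [28, 26, 30, 28]

[28, 26, 30, 28]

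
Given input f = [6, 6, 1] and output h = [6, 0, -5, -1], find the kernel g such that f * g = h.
Output length 4 = len(f) + len(g) - 1 ⇒ len(g) = 2. Solve g forward using g[k] = (h[k] - Σ_{i≥1} f[i]·g[k-i]) / f[0]: g[0] = h[0] / f[0] = 6 / 6 = 1; g[1] = (h[1] - 6×1) / f[0] = (0 - 6×1) / 6 = -1. So g = [1, -1]. Forward-check [6, 6, 1] * [1, -1]: h[0] = 6×1 = 6; h[1] = 6×-1 + 6×1 = 0; h[2] = 6×-1 + 1×1 = -5; h[3] = 1×-1 = -1 → [6, 0, -5, -1] ✓

[1, -1]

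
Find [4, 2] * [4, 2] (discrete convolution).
y[0] = 4×4 = 16; y[1] = 4×2 + 2×4 = 16; y[2] = 2×2 = 4

[16, 16, 4]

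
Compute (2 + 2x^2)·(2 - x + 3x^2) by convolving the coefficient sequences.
Ascending coefficients: a = [2, 0, 2], b = [2, -1, 3]. c[0] = 2×2 = 4; c[1] = 2×-1 + 0×2 = -2; c[2] = 2×3 + 0×-1 + 2×2 = 10; c[3] = 0×3 + 2×-1 = -2; c[4] = 2×3 = 6. Result coefficients: [4, -2, 10, -2, 6] → 4 - 2x + 10x^2 - 2x^3 + 6x^4

4 - 2x + 10x^2 - 2x^3 + 6x^4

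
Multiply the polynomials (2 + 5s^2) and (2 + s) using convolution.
Ascending coefficients: a = [2, 0, 5], b = [2, 1]. c[0] = 2×2 = 4; c[1] = 2×1 + 0×2 = 2; c[2] = 0×1 + 5×2 = 10; c[3] = 5×1 = 5. Result coefficients: [4, 2, 10, 5] → 4 + 2s + 10s^2 + 5s^3

4 + 2s + 10s^2 + 5s^3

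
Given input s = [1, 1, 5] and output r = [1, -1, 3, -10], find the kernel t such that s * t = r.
Output length 4 = len(s) + len(t) - 1 ⇒ len(t) = 2. Solve t forward using t[k] = (r[k] - Σ_{i≥1} s[i]·t[k-i]) / s[0]: t[0] = r[0] / s[0] = 1 / 1 = 1; t[1] = (r[1] - 1×1) / s[0] = (-1 - 1×1) / 1 = -2. So t = [1, -2]. Forward-check [1, 1, 5] * [1, -2]: r[0] = 1×1 = 1; r[1] = 1×-2 + 1×1 = -1; r[2] = 1×-2 + 5×1 = 3; r[3] = 5×-2 = -10 → [1, -1, 3, -10] ✓

[1, -2]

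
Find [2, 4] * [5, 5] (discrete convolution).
y[0] = 2×5 = 10; y[1] = 2×5 + 4×5 = 30; y[2] = 4×5 = 20

[10, 30, 20]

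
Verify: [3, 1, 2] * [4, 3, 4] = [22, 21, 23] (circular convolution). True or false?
Recompute circular convolution of [3, 1, 2] and [4, 3, 4]: y[0] = 3×4 + 1×4 + 2×3 = 22; y[1] = 3×3 + 1×4 + 2×4 = 21; y[2] = 3×4 + 1×3 + 2×4 = 23 → [22, 21, 23]. Given [22, 21, 23] matches, so answer: Yes

Yes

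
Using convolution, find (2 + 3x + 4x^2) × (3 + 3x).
Ascending coefficients: a = [2, 3, 4], b = [3, 3]. c[0] = 2×3 = 6; c[1] = 2×3 + 3×3 = 15; c[2] = 3×3 + 4×3 = 21; c[3] = 4×3 = 12. Result coefficients: [6, 15, 21, 12] → 6 + 15x + 21x^2 + 12x^3

6 + 15x + 21x^2 + 12x^3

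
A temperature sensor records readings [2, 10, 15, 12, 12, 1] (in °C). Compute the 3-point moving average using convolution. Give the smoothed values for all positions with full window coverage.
3-point moving average kernel = [1, 1, 1]. Apply in 'valid' mode (full window coverage): avg[0] = (2 + 10 + 15) / 3 = 9.0; avg[1] = (10 + 15 + 12) / 3 = 12.33; avg[2] = (15 + 12 + 12) / 3 = 13.0; avg[3] = (12 + 12 + 1) / 3 = 8.33. Smoothed values: [9.0, 12.33, 13.0, 8.33]

[9.0, 12.33, 13.0, 8.33]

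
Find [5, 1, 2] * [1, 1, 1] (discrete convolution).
y[0] = 5×1 = 5; y[1] = 5×1 + 1×1 = 6; y[2] = 5×1 + 1×1 + 2×1 = 8; y[3] = 1×1 + 2×1 = 3; y[4] = 2×1 = 2

[5, 6, 8, 3, 2]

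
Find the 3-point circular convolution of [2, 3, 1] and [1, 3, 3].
Use y[k] = Σ_j s[j]·t[(k-j) mod 3]. y[0] = 2×1 + 3×3 + 1×3 = 14; y[1] = 2×3 + 3×1 + 1×3 = 12; y[2] = 2×3 + 3×3 + 1×1 = 16. Result: [14, 12, 16]

[14, 12, 16]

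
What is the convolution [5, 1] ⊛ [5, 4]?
y[0] = 5×5 = 25; y[1] = 5×4 + 1×5 = 25; y[2] = 1×4 = 4

[25, 25, 4]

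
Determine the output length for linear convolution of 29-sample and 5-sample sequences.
Linear/full convolution length: m + n - 1 = 29 + 5 - 1 = 33

33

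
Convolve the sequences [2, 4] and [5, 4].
y[0] = 2×5 = 10; y[1] = 2×4 + 4×5 = 28; y[2] = 4×4 = 16

[10, 28, 16]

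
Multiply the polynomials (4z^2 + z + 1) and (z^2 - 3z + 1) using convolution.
Ascending coefficients: a = [1, 1, 4], b = [1, -3, 1]. c[0] = 1×1 = 1; c[1] = 1×-3 + 1×1 = -2; c[2] = 1×1 + 1×-3 + 4×1 = 2; c[3] = 1×1 + 4×-3 = -11; c[4] = 4×1 = 4. Result coefficients: [1, -2, 2, -11, 4] → 4z^4 - 11z^3 + 2z^2 - 2z + 1

4z^4 - 11z^3 + 2z^2 - 2z + 1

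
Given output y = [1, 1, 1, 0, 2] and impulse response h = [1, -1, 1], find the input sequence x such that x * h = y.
Deconvolve y=[1, 1, 1, 0, 2] by h=[1, -1, 1]. Since h[0]=1, solve forward: x[0] = y[0] / 1 = 1; x[1] = (y[1] - 1×-1) / 1 = 2; x[2] = (y[2] - 2×-1 - 1×1) / 1 = 2. So x = [1, 2, 2]. Check by forward convolution: y[0] = 1×1 = 1; y[1] = 1×-1 + 2×1 = 1; y[2] = 1×1 + 2×-1 + 2×1 = 1; y[3] = 2×1 + 2×-1 = 0; y[4] = 2×1 = 2

[1, 2, 2]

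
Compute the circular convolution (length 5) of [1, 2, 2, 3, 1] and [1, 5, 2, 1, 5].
Use y[k] = Σ_j s[j]·t[(k-j) mod 5]. y[0] = 1×1 + 2×5 + 2×1 + 3×2 + 1×5 = 24; y[1] = 1×5 + 2×1 + 2×5 + 3×1 + 1×2 = 22; y[2] = 1×2 + 2×5 + 2×1 + 3×5 + 1×1 = 30; y[3] = 1×1 + 2×2 + 2×5 + 3×1 + 1×5 = 23; y[4] = 1×5 + 2×1 + 2×2 + 3×5 + 1×1 = 27. Result: [24, 22, 30, 23, 27]

[24, 22, 30, 23, 27]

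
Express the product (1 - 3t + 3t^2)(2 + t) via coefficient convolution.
Ascending coefficients: a = [1, -3, 3], b = [2, 1]. c[0] = 1×2 = 2; c[1] = 1×1 + -3×2 = -5; c[2] = -3×1 + 3×2 = 3; c[3] = 3×1 = 3. Result coefficients: [2, -5, 3, 3] → 2 - 5t + 3t^2 + 3t^3

2 - 5t + 3t^2 + 3t^3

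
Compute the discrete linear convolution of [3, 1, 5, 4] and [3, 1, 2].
y[0] = 3×3 = 9; y[1] = 3×1 + 1×3 = 6; y[2] = 3×2 + 1×1 + 5×3 = 22; y[3] = 1×2 + 5×1 + 4×3 = 19; y[4] = 5×2 + 4×1 = 14; y[5] = 4×2 = 8

[9, 6, 22, 19, 14, 8]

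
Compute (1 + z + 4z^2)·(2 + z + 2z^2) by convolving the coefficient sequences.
Ascending coefficients: a = [1, 1, 4], b = [2, 1, 2]. c[0] = 1×2 = 2; c[1] = 1×1 + 1×2 = 3; c[2] = 1×2 + 1×1 + 4×2 = 11; c[3] = 1×2 + 4×1 = 6; c[4] = 4×2 = 8. Result coefficients: [2, 3, 11, 6, 8] → 2 + 3z + 11z^2 + 6z^3 + 8z^4

2 + 3z + 11z^2 + 6z^3 + 8z^4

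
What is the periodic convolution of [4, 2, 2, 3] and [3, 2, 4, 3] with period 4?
Use y[k] = Σ_j x[j]·h[(k-j) mod 4]. y[0] = 4×3 + 2×3 + 2×4 + 3×2 = 32; y[1] = 4×2 + 2×3 + 2×3 + 3×4 = 32; y[2] = 4×4 + 2×2 + 2×3 + 3×3 = 35; y[3] = 4×3 + 2×4 + 2×2 + 3×3 = 33. Result: [32, 32, 35, 33]

[32, 32, 35, 33]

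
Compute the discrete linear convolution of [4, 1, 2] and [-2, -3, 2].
y[0] = 4×-2 = -8; y[1] = 4×-3 + 1×-2 = -14; y[2] = 4×2 + 1×-3 + 2×-2 = 1; y[3] = 1×2 + 2×-3 = -4; y[4] = 2×2 = 4

[-8, -14, 1, -4, 4]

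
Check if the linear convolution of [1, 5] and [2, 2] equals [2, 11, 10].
Recompute linear convolution of [1, 5] and [2, 2]: y[0] = 1×2 = 2; y[1] = 1×2 + 5×2 = 12; y[2] = 5×2 = 10 → [2, 12, 10]. Compare to given [2, 11, 10]: they differ at index 1: given 11, correct 12, so answer: No

No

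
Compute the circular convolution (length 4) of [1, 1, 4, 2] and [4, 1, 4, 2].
Use y[k] = Σ_j f[j]·g[(k-j) mod 4]. y[0] = 1×4 + 1×2 + 4×4 + 2×1 = 24; y[1] = 1×1 + 1×4 + 4×2 + 2×4 = 21; y[2] = 1×4 + 1×1 + 4×4 + 2×2 = 25; y[3] = 1×2 + 1×4 + 4×1 + 2×4 = 18. Result: [24, 21, 25, 18]

[24, 21, 25, 18]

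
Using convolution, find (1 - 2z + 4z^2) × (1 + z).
Ascending coefficients: a = [1, -2, 4], b = [1, 1]. c[0] = 1×1 = 1; c[1] = 1×1 + -2×1 = -1; c[2] = -2×1 + 4×1 = 2; c[3] = 4×1 = 4. Result coefficients: [1, -1, 2, 4] → 1 - z + 2z^2 + 4z^3

1 - z + 2z^2 + 4z^3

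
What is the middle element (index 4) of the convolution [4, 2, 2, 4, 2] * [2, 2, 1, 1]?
Use y[k] = Σ_i a[i]·b[k-i] at k=4. y[4] = 2×1 + 2×1 + 4×2 + 2×2 = 16

16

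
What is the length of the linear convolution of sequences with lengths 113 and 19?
Linear/full convolution length: m + n - 1 = 113 + 19 - 1 = 131

131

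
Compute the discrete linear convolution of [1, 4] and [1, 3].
y[0] = 1×1 = 1; y[1] = 1×3 + 4×1 = 7; y[2] = 4×3 = 12

[1, 7, 12]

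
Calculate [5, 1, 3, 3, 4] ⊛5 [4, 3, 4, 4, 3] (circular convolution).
Use y[k] = Σ_j a[j]·b[(k-j) mod 5]. y[0] = 5×4 + 1×3 + 3×4 + 3×4 + 4×3 = 59; y[1] = 5×3 + 1×4 + 3×3 + 3×4 + 4×4 = 56; y[2] = 5×4 + 1×3 + 3×4 + 3×3 + 4×4 = 60; y[3] = 5×4 + 1×4 + 3×3 + 3×4 + 4×3 = 57; y[4] = 5×3 + 1×4 + 3×4 + 3×3 + 4×4 = 56. Result: [59, 56, 60, 57, 56]

[59, 56, 60, 57, 56]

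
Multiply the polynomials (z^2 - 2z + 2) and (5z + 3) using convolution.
Ascending coefficients: a = [2, -2, 1], b = [3, 5]. c[0] = 2×3 = 6; c[1] = 2×5 + -2×3 = 4; c[2] = -2×5 + 1×3 = -7; c[3] = 1×5 = 5. Result coefficients: [6, 4, -7, 5] → 5z^3 - 7z^2 + 4z + 6

5z^3 - 7z^2 + 4z + 6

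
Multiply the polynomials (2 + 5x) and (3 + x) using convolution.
Ascending coefficients: a = [2, 5], b = [3, 1]. c[0] = 2×3 = 6; c[1] = 2×1 + 5×3 = 17; c[2] = 5×1 = 5. Result coefficients: [6, 17, 5] → 6 + 17x + 5x^2

6 + 17x + 5x^2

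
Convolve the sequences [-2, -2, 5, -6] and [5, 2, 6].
y[0] = -2×5 = -10; y[1] = -2×2 + -2×5 = -14; y[2] = -2×6 + -2×2 + 5×5 = 9; y[3] = -2×6 + 5×2 + -6×5 = -32; y[4] = 5×6 + -6×2 = 18; y[5] = -6×6 = -36

[-10, -14, 9, -32, 18, -36]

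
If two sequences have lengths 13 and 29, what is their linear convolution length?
Linear/full convolution length: m + n - 1 = 13 + 29 - 1 = 41

41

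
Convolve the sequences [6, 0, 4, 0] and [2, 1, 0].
y[0] = 6×2 = 12; y[1] = 6×1 + 0×2 = 6; y[2] = 6×0 + 0×1 + 4×2 = 8; y[3] = 0×0 + 4×1 + 0×2 = 4; y[4] = 4×0 + 0×1 = 0; y[5] = 0×0 = 0

[12, 6, 8, 4, 0, 0]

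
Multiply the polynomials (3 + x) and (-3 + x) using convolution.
Ascending coefficients: a = [3, 1], b = [-3, 1]. c[0] = 3×-3 = -9; c[1] = 3×1 + 1×-3 = 0; c[2] = 1×1 = 1. Result coefficients: [-9, 0, 1] → -9 + x^2

-9 + x^2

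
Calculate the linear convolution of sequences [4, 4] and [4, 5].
y[0] = 4×4 = 16; y[1] = 4×5 + 4×4 = 36; y[2] = 4×5 = 20

[16, 36, 20]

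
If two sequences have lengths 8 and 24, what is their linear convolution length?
Linear/full convolution length: m + n - 1 = 8 + 24 - 1 = 31

31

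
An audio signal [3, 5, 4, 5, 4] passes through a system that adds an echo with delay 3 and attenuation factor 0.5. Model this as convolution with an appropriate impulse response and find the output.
Direct-path + delayed-attenuated-path model → impulse response h = [1, 0, 0, 0.5] (1 at lag 0, 0.5 at lag 3). Output y[n] = x[n] + 0.5·x[n - 3] (with x[n] = 0 outside 0..4): y[0] = 3 + 0.5×0 = 3; y[1] = 5 + 0.5×0 = 5; y[2] = 4 + 0.5×0 = 4; y[3] = 5 + 0.5×3 = 6.5; y[4] = 4 + 0.5×5 = 6.5; y[5] = 0 + 0.5×4 = 2.0; y[6] = 0 + 0.5×5 = 2.5; y[7] = 0 + 0.5×4 = 2.0. So y = [3, 5, 4, 6.5, 6.5, 2.0, 2.5, 2.0]

[3, 5, 4, 6.5, 6.5, 2.0, 2.5, 2.0]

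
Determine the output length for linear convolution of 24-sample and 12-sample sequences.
Linear/full convolution length: m + n - 1 = 24 + 12 - 1 = 35

35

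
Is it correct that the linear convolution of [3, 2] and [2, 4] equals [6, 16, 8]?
Recompute linear convolution of [3, 2] and [2, 4]: y[0] = 3×2 = 6; y[1] = 3×4 + 2×2 = 16; y[2] = 2×4 = 8 → [6, 16, 8]. Given [6, 16, 8] matches, so answer: Yes

Yes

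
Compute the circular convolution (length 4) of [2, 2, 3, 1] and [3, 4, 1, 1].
Use y[k] = Σ_j a[j]·b[(k-j) mod 4]. y[0] = 2×3 + 2×1 + 3×1 + 1×4 = 15; y[1] = 2×4 + 2×3 + 3×1 + 1×1 = 18; y[2] = 2×1 + 2×4 + 3×3 + 1×1 = 20; y[3] = 2×1 + 2×1 + 3×4 + 1×3 = 19. Result: [15, 18, 20, 19]

[15, 18, 20, 19]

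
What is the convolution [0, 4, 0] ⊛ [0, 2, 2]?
y[0] = 0×0 = 0; y[1] = 0×2 + 4×0 = 0; y[2] = 0×2 + 4×2 + 0×0 = 8; y[3] = 4×2 + 0×2 = 8; y[4] = 0×2 = 0

[0, 0, 8, 8, 0]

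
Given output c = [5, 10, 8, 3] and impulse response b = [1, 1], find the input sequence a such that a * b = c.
Deconvolve c=[5, 10, 8, 3] by b=[1, 1]. Since b[0]=1, solve forward: a[0] = c[0] / 1 = 5; a[1] = (c[1] - 5×1) / 1 = 5; a[2] = (c[2] - 5×1) / 1 = 3. So a = [5, 5, 3]. Check by forward convolution: c[0] = 5×1 = 5; c[1] = 5×1 + 5×1 = 10; c[2] = 5×1 + 3×1 = 8; c[3] = 3×1 = 3

[5, 5, 3]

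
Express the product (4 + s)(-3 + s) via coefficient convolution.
Ascending coefficients: a = [4, 1], b = [-3, 1]. c[0] = 4×-3 = -12; c[1] = 4×1 + 1×-3 = 1; c[2] = 1×1 = 1. Result coefficients: [-12, 1, 1] → -12 + s + s^2

-12 + s + s^2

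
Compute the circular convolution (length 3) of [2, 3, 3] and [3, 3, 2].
Use y[k] = Σ_j f[j]·g[(k-j) mod 3]. y[0] = 2×3 + 3×2 + 3×3 = 21; y[1] = 2×3 + 3×3 + 3×2 = 21; y[2] = 2×2 + 3×3 + 3×3 = 22. Result: [21, 21, 22]

[21, 21, 22]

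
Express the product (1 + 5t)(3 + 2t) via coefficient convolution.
Ascending coefficients: a = [1, 5], b = [3, 2]. c[0] = 1×3 = 3; c[1] = 1×2 + 5×3 = 17; c[2] = 5×2 = 10. Result coefficients: [3, 17, 10] → 3 + 17t + 10t^2

3 + 17t + 10t^2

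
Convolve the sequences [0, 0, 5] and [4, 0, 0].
y[0] = 0×4 = 0; y[1] = 0×0 + 0×4 = 0; y[2] = 0×0 + 0×0 + 5×4 = 20; y[3] = 0×0 + 5×0 = 0; y[4] = 5×0 = 0

[0, 0, 20, 0, 0]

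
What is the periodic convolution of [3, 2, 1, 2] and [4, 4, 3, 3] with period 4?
Use y[k] = Σ_j u[j]·v[(k-j) mod 4]. y[0] = 3×4 + 2×3 + 1×3 + 2×4 = 29; y[1] = 3×4 + 2×4 + 1×3 + 2×3 = 29; y[2] = 3×3 + 2×4 + 1×4 + 2×3 = 27; y[3] = 3×3 + 2×3 + 1×4 + 2×4 = 27. Result: [29, 29, 27, 27]

[29, 29, 27, 27]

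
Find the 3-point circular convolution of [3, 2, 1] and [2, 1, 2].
Use y[k] = Σ_j x[j]·h[(k-j) mod 3]. y[0] = 3×2 + 2×2 + 1×1 = 11; y[1] = 3×1 + 2×2 + 1×2 = 9; y[2] = 3×2 + 2×1 + 1×2 = 10. Result: [11, 9, 10]

[11, 9, 10]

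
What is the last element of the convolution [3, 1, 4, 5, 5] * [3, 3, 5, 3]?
Use y[k] = Σ_i a[i]·b[k-i] at k=7. y[7] = 5×3 = 15

15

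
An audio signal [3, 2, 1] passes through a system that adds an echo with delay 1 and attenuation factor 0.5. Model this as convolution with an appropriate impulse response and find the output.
Direct-path + delayed-attenuated-path model → impulse response h = [1, 0.5] (1 at lag 0, 0.5 at lag 1). Output y[n] = x[n] + 0.5·x[n - 1] (with x[n] = 0 outside 0..2): y[0] = 3 + 0.5×0 = 3; y[1] = 2 + 0.5×3 = 3.5; y[2] = 1 + 0.5×2 = 2.0; y[3] = 0 + 0.5×1 = 0.5. So y = [3, 3.5, 2.0, 0.5]

[3, 3.5, 2.0, 0.5]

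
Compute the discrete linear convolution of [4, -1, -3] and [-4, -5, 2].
y[0] = 4×-4 = -16; y[1] = 4×-5 + -1×-4 = -16; y[2] = 4×2 + -1×-5 + -3×-4 = 25; y[3] = -1×2 + -3×-5 = 13; y[4] = -3×2 = -6

[-16, -16, 25, 13, -6]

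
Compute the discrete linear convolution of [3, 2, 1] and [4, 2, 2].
y[0] = 3×4 = 12; y[1] = 3×2 + 2×4 = 14; y[2] = 3×2 + 2×2 + 1×4 = 14; y[3] = 2×2 + 1×2 = 6; y[4] = 1×2 = 2

[12, 14, 14, 6, 2]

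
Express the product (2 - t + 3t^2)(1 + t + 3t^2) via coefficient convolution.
Ascending coefficients: a = [2, -1, 3], b = [1, 1, 3]. c[0] = 2×1 = 2; c[1] = 2×1 + -1×1 = 1; c[2] = 2×3 + -1×1 + 3×1 = 8; c[3] = -1×3 + 3×1 = 0; c[4] = 3×3 = 9. Result coefficients: [2, 1, 8, 0, 9] → 2 + t + 8t^2 + 9t^4

2 + t + 8t^2 + 9t^4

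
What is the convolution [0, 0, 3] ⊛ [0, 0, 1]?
y[0] = 0×0 = 0; y[1] = 0×0 + 0×0 = 0; y[2] = 0×1 + 0×0 + 3×0 = 0; y[3] = 0×1 + 3×0 = 0; y[4] = 3×1 = 3

[0, 0, 0, 0, 3]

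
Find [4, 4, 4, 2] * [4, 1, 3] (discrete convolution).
y[0] = 4×4 = 16; y[1] = 4×1 + 4×4 = 20; y[2] = 4×3 + 4×1 + 4×4 = 32; y[3] = 4×3 + 4×1 + 2×4 = 24; y[4] = 4×3 + 2×1 = 14; y[5] = 2×3 = 6

[16, 20, 32, 24, 14, 6]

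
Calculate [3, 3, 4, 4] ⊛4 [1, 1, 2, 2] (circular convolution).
Use y[k] = Σ_j a[j]·b[(k-j) mod 4]. y[0] = 3×1 + 3×2 + 4×2 + 4×1 = 21; y[1] = 3×1 + 3×1 + 4×2 + 4×2 = 22; y[2] = 3×2 + 3×1 + 4×1 + 4×2 = 21; y[3] = 3×2 + 3×2 + 4×1 + 4×1 = 20. Result: [21, 22, 21, 20]

[21, 22, 21, 20]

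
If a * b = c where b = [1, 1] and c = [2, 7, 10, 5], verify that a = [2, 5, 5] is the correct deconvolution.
Forward-compute [2, 5, 5] * [1, 1]: c[0] = 2×1 = 2; c[1] = 2×1 + 5×1 = 7; c[2] = 5×1 + 5×1 = 10; c[3] = 5×1 = 5 → [2, 7, 10, 5]. Matches given c = [2, 7, 10, 5], so verified.

Verified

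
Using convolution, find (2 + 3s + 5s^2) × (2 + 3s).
Ascending coefficients: a = [2, 3, 5], b = [2, 3]. c[0] = 2×2 = 4; c[1] = 2×3 + 3×2 = 12; c[2] = 3×3 + 5×2 = 19; c[3] = 5×3 = 15. Result coefficients: [4, 12, 19, 15] → 4 + 12s + 19s^2 + 15s^3

4 + 12s + 19s^2 + 15s^3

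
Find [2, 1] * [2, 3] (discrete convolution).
y[0] = 2×2 = 4; y[1] = 2×3 + 1×2 = 8; y[2] = 1×3 = 3

[4, 8, 3]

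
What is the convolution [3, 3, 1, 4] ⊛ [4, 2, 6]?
y[0] = 3×4 = 12; y[1] = 3×2 + 3×4 = 18; y[2] = 3×6 + 3×2 + 1×4 = 28; y[3] = 3×6 + 1×2 + 4×4 = 36; y[4] = 1×6 + 4×2 = 14; y[5] = 4×6 = 24

[12, 18, 28, 36, 14, 24]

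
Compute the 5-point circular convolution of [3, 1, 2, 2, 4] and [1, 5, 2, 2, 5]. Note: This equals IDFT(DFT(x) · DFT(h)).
Either evaluate y[k] = Σ_j x[j]·h[(k-j) mod 5] directly, or use IDFT(DFT(x) · DFT(h)). y[0] = 3×1 + 1×5 + 2×2 + 2×2 + 4×5 = 36; y[1] = 3×5 + 1×1 + 2×5 + 2×2 + 4×2 = 38; y[2] = 3×2 + 1×5 + 2×1 + 2×5 + 4×2 = 31; y[3] = 3×2 + 1×2 + 2×5 + 2×1 + 4×5 = 40; y[4] = 3×5 + 1×2 + 2×2 + 2×5 + 4×1 = 35. Result: [36, 38, 31, 40, 35]

[36, 38, 31, 40, 35]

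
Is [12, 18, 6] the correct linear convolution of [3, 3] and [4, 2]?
Recompute linear convolution of [3, 3] and [4, 2]: y[0] = 3×4 = 12; y[1] = 3×2 + 3×4 = 18; y[2] = 3×2 = 6 → [12, 18, 6]. Given [12, 18, 6] matches, so answer: Yes

Yes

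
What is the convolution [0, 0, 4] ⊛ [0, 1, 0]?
y[0] = 0×0 = 0; y[1] = 0×1 + 0×0 = 0; y[2] = 0×0 + 0×1 + 4×0 = 0; y[3] = 0×0 + 4×1 = 4; y[4] = 4×0 = 0

[0, 0, 0, 4, 0]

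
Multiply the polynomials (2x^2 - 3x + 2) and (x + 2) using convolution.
Ascending coefficients: a = [2, -3, 2], b = [2, 1]. c[0] = 2×2 = 4; c[1] = 2×1 + -3×2 = -4; c[2] = -3×1 + 2×2 = 1; c[3] = 2×1 = 2. Result coefficients: [4, -4, 1, 2] → 2x^3 + x^2 - 4x + 4

2x^3 + x^2 - 4x + 4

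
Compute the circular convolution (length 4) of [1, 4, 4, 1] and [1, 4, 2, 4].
Use y[k] = Σ_j f[j]·g[(k-j) mod 4]. y[0] = 1×1 + 4×4 + 4×2 + 1×4 = 29; y[1] = 1×4 + 4×1 + 4×4 + 1×2 = 26; y[2] = 1×2 + 4×4 + 4×1 + 1×4 = 26; y[3] = 1×4 + 4×2 + 4×4 + 1×1 = 29. Result: [29, 26, 26, 29]

[29, 26, 26, 29]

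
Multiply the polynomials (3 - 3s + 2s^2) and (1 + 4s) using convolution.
Ascending coefficients: a = [3, -3, 2], b = [1, 4]. c[0] = 3×1 = 3; c[1] = 3×4 + -3×1 = 9; c[2] = -3×4 + 2×1 = -10; c[3] = 2×4 = 8. Result coefficients: [3, 9, -10, 8] → 3 + 9s - 10s^2 + 8s^3

3 + 9s - 10s^2 + 8s^3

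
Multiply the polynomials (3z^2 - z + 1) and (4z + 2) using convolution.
Ascending coefficients: a = [1, -1, 3], b = [2, 4]. c[0] = 1×2 = 2; c[1] = 1×4 + -1×2 = 2; c[2] = -1×4 + 3×2 = 2; c[3] = 3×4 = 12. Result coefficients: [2, 2, 2, 12] → 12z^3 + 2z^2 + 2z + 2

12z^3 + 2z^2 + 2z + 2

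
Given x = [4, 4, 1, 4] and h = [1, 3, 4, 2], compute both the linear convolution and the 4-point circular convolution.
Linear: y_lin[0] = 4×1 = 4; y_lin[1] = 4×3 + 4×1 = 16; y_lin[2] = 4×4 + 4×3 + 1×1 = 29; y_lin[3] = 4×2 + 4×4 + 1×3 + 4×1 = 31; y_lin[4] = 4×2 + 1×4 + 4×3 = 24; y_lin[5] = 1×2 + 4×4 = 18; y_lin[6] = 4×2 = 8 → [4, 16, 29, 31, 24, 18, 8]. Circular (length 4): y[0] = 4×1 + 4×2 + 1×4 + 4×3 = 28; y[1] = 4×3 + 4×1 + 1×2 + 4×4 = 34; y[2] = 4×4 + 4×3 + 1×1 + 4×2 = 37; y[3] = 4×2 + 4×4 + 1×3 + 4×1 = 31 → [28, 34, 37, 31]

Linear: [4, 16, 29, 31, 24, 18, 8], Circular: [28, 34, 37, 31]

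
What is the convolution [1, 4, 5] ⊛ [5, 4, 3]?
y[0] = 1×5 = 5; y[1] = 1×4 + 4×5 = 24; y[2] = 1×3 + 4×4 + 5×5 = 44; y[3] = 4×3 + 5×4 = 32; y[4] = 5×3 = 15

[5, 24, 44, 32, 15]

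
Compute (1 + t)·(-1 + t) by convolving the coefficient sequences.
Ascending coefficients: a = [1, 1], b = [-1, 1]. c[0] = 1×-1 = -1; c[1] = 1×1 + 1×-1 = 0; c[2] = 1×1 = 1. Result coefficients: [-1, 0, 1] → -1 + t^2

-1 + t^2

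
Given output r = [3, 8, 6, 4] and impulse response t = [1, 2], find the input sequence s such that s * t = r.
Deconvolve r=[3, 8, 6, 4] by t=[1, 2]. Since t[0]=1, solve forward: s[0] = r[0] / 1 = 3; s[1] = (r[1] - 3×2) / 1 = 2; s[2] = (r[2] - 2×2) / 1 = 2. So s = [3, 2, 2]. Check by forward convolution: r[0] = 3×1 = 3; r[1] = 3×2 + 2×1 = 8; r[2] = 2×2 + 2×1 = 6; r[3] = 2×2 = 4

[3, 2, 2]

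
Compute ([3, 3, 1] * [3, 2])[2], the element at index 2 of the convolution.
Use y[k] = Σ_i a[i]·b[k-i] at k=2. y[2] = 3×2 + 1×3 = 9

9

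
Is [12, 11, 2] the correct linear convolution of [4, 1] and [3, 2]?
Recompute linear convolution of [4, 1] and [3, 2]: y[0] = 4×3 = 12; y[1] = 4×2 + 1×3 = 11; y[2] = 1×2 = 2 → [12, 11, 2]. Given [12, 11, 2] matches, so answer: Yes

Yes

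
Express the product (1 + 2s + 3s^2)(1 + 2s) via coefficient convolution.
Ascending coefficients: a = [1, 2, 3], b = [1, 2]. c[0] = 1×1 = 1; c[1] = 1×2 + 2×1 = 4; c[2] = 2×2 + 3×1 = 7; c[3] = 3×2 = 6. Result coefficients: [1, 4, 7, 6] → 1 + 4s + 7s^2 + 6s^3

1 + 4s + 7s^2 + 6s^3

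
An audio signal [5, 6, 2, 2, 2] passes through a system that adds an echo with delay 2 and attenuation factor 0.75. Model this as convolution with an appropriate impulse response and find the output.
Direct-path + delayed-attenuated-path model → impulse response h = [1, 0, 0.75] (1 at lag 0, 0.75 at lag 2). Output y[n] = x[n] + 0.75·x[n - 2] (with x[n] = 0 outside 0..4): y[0] = 5 + 0.75×0 = 5; y[1] = 6 + 0.75×0 = 6; y[2] = 2 + 0.75×5 = 5.75; y[3] = 2 + 0.75×6 = 6.5; y[4] = 2 + 0.75×2 = 3.5; y[5] = 0 + 0.75×2 = 1.5; y[6] = 0 + 0.75×2 = 1.5. So y = [5, 6, 5.75, 6.5, 3.5, 1.5, 1.5]

[5, 6, 5.75, 6.5, 3.5, 1.5, 1.5]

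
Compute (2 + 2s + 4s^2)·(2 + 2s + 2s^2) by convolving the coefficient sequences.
Ascending coefficients: a = [2, 2, 4], b = [2, 2, 2]. c[0] = 2×2 = 4; c[1] = 2×2 + 2×2 = 8; c[2] = 2×2 + 2×2 + 4×2 = 16; c[3] = 2×2 + 4×2 = 12; c[4] = 4×2 = 8. Result coefficients: [4, 8, 16, 12, 8] → 4 + 8s + 16s^2 + 12s^3 + 8s^4

4 + 8s + 16s^2 + 12s^3 + 8s^4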